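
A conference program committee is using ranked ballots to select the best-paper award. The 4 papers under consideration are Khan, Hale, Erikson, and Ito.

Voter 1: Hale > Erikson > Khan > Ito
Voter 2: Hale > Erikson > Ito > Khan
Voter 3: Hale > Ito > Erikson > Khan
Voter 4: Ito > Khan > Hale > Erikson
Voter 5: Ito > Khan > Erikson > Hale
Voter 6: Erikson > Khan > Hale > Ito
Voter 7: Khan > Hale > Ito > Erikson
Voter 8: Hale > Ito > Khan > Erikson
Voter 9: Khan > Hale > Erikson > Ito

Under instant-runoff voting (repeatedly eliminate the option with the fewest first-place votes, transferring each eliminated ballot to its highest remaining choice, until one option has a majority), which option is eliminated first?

Round 1: Hale 4, Khan 2, Ito 2, Erikson 1. Erikson has the fewest and is eliminated.
Round 2: Hale 4, Khan 3, Ito 2. Ito has the fewest and is eliminated.
Round 3: Khan 5, Hale 4. Khan has a majority.

Erikson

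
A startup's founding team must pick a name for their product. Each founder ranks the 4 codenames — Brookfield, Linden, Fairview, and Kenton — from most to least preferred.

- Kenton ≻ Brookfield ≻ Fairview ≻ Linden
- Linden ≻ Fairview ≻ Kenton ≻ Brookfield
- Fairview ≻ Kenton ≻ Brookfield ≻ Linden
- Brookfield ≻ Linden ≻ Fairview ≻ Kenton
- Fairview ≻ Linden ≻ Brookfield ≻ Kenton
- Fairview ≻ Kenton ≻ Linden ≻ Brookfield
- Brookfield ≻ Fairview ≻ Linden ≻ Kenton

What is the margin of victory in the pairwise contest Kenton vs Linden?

1

Ballots ranking Kenton above Linden: 3.
Ballots ranking Linden above Kenton: 4.
Linden wins 4–3, a margin of 1.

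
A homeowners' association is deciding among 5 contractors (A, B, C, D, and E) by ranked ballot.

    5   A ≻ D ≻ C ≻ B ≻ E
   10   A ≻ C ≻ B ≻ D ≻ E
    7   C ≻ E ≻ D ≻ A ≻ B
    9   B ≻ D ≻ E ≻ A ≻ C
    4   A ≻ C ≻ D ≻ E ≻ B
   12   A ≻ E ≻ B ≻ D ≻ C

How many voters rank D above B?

16

Ballots ranking D above B: 5+7+4 = 16.
Ballots ranking B above D: 10+9+12 = 31.
So 16 of 47 voters prefer D to B.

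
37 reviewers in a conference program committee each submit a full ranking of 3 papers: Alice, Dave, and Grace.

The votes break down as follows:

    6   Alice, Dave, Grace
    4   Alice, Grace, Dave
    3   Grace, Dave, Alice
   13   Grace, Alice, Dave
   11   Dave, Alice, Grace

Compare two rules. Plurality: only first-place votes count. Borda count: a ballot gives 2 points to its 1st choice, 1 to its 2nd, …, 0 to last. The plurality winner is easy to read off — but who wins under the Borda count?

Alice

Plurality first-place counts: Alice 10, Dave 11, Grace 16 → Grace.
Borda totals: Alice 44, Dave 31, Grace 36 → Alice.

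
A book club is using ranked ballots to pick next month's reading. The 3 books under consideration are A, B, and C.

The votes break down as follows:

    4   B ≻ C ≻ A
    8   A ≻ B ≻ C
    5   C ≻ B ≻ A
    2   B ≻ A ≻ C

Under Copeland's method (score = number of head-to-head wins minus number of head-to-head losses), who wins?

B

Pairwise results:
  A vs B: B wins 11–8.
  A vs C: A wins 10–9.
  B vs C: B wins 14–5.
Copeland scores (wins − losses):
  A: 1 − 1 = 0
  B: 2 − 0 = 2
  C: 0 − 2 = -2
B has the best Copeland score.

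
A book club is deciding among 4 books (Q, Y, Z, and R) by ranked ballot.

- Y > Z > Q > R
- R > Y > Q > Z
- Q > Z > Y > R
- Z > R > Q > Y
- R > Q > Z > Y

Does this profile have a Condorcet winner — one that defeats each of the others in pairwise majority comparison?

No

Head-to-head results (5 voters total):
Q vs Y: Q wins 3–2.
Q vs Z: Q wins 3–2.
Q vs R: R wins 3–2.
Y vs Z: Z wins 3–2.
Y vs R: R wins 3–2.
Z vs R: Z wins 3–2.
No candidate beats all others: Q beats Z beats R beats Q, a majority cycle.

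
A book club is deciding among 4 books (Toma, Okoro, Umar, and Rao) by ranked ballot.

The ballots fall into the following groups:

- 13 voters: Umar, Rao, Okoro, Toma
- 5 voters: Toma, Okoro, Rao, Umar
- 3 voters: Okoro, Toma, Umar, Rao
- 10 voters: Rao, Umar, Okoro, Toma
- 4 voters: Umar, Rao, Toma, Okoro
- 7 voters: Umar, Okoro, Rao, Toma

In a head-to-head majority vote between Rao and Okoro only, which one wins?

Rao

Ballots ranking Rao above Okoro: 13+10+4 = 27.
Ballots ranking Okoro above Rao: 5+3+7 = 15.
Rao wins the head-to-head, 27–15.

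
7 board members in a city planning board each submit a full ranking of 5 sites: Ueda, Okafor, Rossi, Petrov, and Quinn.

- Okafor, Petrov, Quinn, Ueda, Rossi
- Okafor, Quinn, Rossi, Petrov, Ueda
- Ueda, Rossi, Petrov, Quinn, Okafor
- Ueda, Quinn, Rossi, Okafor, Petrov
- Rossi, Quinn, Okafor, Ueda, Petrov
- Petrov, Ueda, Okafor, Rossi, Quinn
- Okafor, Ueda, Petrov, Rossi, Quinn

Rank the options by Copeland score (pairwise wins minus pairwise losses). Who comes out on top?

Okafor

Pairwise results:
  Ueda vs Okafor: Okafor wins 4–3.
  Ueda vs Rossi: Ueda wins 5–2.
  Ueda vs Petrov: Ueda wins 4–3.
  Ueda vs Quinn: Ueda wins 4–3.
  Okafor vs Rossi: Okafor wins 4–3.
  Okafor vs Petrov: Okafor wins 5–2.
  Okafor vs Quinn: Okafor wins 4–3.
  Rossi vs Petrov: Rossi wins 4–3.
  Rossi vs Quinn: Rossi wins 4–3.
  Petrov vs Quinn: Petrov wins 4–3.
Copeland scores (wins − losses):
  Ueda: 3 − 1 = 2
  Okafor: 4 − 0 = 4
  Rossi: 2 − 2 = 0
  Petrov: 1 − 3 = -2
  Quinn: 0 − 4 = -4
Okafor has the best Copeland score.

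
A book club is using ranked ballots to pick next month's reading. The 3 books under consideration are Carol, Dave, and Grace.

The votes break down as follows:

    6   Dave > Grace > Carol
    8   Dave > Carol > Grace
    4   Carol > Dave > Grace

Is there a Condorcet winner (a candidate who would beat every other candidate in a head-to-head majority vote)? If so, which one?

Dave

Head-to-head results (18 voters total):
Carol vs Dave: Dave wins 14–4.
Carol vs Grace: Carol wins 12–6.
Dave vs Grace: Dave wins 18–0.
Dave beats each rival — Carol (14–4), Grace (18–0) — so Dave is the Condorcet winner.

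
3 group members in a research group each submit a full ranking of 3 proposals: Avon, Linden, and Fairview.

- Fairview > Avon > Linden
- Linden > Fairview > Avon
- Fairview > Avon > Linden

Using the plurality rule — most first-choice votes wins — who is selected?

First-place vote totals:
  Avon: 0
  Linden: 1
  Fairview: 2
Fairview has the most first-place votes.

Fairview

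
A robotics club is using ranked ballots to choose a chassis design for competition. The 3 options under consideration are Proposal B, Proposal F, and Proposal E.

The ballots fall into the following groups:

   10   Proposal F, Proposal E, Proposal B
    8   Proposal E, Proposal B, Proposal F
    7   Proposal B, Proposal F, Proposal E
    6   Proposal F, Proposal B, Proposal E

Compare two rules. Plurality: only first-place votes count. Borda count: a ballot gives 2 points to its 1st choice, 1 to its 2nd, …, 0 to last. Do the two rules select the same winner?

Yes

Plurality first-place counts: Proposal B 7, Proposal F 16, Proposal E 8 → Proposal F.
Borda totals: Proposal B 28, Proposal F 39, Proposal E 26 → Proposal F.
The two rules agree on Proposal F.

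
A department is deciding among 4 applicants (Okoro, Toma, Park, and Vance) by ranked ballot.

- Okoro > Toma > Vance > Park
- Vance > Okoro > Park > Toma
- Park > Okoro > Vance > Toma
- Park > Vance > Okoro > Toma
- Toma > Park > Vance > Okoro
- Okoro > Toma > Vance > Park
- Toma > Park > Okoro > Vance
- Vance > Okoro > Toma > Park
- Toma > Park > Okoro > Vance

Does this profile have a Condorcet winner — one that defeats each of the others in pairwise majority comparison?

Head-to-head results (9 voters total):
Okoro vs Toma: Okoro wins 6–3.
Okoro vs Park: Park wins 5–4.
Okoro vs Vance: Okoro wins 5–4.
Toma vs Park: Toma wins 6–3.
Toma vs Vance: Toma wins 5–4.
Park vs Vance: Park wins 5–4.
No candidate beats all others: Okoro beats Toma beats Park beats Okoro, a majority cycle.

No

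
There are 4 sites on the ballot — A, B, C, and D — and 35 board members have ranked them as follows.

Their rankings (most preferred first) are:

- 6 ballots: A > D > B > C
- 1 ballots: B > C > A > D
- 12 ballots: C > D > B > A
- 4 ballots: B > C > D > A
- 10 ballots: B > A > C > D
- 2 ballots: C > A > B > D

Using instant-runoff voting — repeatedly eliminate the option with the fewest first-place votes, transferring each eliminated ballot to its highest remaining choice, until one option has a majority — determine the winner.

B

Round 1: B 15, C 14, A 6, D 0. D has the fewest and is eliminated.
Round 2: B 15, C 14, A 6. A has the fewest and is eliminated.
Round 3: B 21, C 14. B has a majority.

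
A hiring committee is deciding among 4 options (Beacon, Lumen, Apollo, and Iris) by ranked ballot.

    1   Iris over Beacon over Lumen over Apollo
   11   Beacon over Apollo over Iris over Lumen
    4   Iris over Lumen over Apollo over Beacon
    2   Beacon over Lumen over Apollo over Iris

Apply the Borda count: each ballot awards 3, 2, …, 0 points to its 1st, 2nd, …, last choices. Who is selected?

Beacon

Borda scores:
  Beacon: 2 + 11·3 + 4·0 + 2·3 = 41
  Lumen: 1 + 11·0 + 4·2 + 2·2 = 13
  Apollo: 0 + 11·2 + 4·1 + 2·1 = 28
  Iris: 3 + 11·1 + 4·3 + 2·0 = 26
Beacon has the highest total.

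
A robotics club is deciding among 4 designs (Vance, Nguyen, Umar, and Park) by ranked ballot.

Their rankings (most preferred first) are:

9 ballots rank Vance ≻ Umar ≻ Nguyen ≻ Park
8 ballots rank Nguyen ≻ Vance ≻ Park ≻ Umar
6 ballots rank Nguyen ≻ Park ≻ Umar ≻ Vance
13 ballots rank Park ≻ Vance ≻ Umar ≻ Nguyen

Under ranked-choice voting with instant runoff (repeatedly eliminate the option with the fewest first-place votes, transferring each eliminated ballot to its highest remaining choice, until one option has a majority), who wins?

Round 1: Nguyen 14, Park 13, Vance 9, Umar 0. Umar has the fewest and is eliminated.
Round 2: Nguyen 14, Park 13, Vance 9. Vance has the fewest and is eliminated.
Round 3: Nguyen 23, Park 13. Nguyen has a majority.

Nguyen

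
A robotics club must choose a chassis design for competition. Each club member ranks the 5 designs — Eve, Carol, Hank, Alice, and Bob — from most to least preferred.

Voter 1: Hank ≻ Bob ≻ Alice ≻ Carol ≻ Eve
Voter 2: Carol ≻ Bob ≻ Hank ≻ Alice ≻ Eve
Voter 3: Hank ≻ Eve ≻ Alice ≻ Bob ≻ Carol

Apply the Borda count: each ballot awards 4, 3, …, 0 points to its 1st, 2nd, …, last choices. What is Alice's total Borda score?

5

Borda scores:
  Eve: 0 + 0 + 3 = 3
  Carol: 1 + 4 + 0 = 5
  Hank: 4 + 2 + 4 = 10
  Alice: 2 + 1 + 2 = 5
  Bob: 3 + 3 + 1 = 7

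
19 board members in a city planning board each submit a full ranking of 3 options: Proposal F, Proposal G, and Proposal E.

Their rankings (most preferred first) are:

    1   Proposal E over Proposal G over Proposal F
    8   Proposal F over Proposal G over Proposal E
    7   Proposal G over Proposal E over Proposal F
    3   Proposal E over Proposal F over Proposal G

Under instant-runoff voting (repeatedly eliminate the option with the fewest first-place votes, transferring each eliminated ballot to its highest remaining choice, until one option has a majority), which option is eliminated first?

Round 1: Proposal F 8, Proposal G 7, Proposal E 4. Proposal E has the fewest and is eliminated.
Round 2: Proposal F 11, Proposal G 8. Proposal F has a majority.

Proposal E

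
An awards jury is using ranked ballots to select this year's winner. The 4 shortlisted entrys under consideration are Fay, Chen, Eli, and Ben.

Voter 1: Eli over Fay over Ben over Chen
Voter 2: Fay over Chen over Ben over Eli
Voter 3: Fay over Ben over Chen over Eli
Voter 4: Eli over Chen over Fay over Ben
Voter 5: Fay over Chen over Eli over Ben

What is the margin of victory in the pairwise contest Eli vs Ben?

Ballots ranking Eli above Ben: 3.
Ballots ranking Ben above Eli: 2.
Eli wins 3–2, a margin of 1.

1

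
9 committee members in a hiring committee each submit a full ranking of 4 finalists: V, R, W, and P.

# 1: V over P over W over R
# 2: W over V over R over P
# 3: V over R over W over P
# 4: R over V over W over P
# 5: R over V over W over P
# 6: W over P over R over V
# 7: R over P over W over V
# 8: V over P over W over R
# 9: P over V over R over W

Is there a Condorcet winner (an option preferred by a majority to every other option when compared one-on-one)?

Head-to-head results (9 voters total):
V vs R: V wins 5–4.
V vs W: V wins 6–3.
V vs P: V wins 6–3.
R vs W: R wins 5–4.
R vs P: R wins 5–4.
W vs P: W wins 5–4.
V beats each rival — R (5–4), W (6–3), P (6–3) — so V is the Condorcet winner.

Yes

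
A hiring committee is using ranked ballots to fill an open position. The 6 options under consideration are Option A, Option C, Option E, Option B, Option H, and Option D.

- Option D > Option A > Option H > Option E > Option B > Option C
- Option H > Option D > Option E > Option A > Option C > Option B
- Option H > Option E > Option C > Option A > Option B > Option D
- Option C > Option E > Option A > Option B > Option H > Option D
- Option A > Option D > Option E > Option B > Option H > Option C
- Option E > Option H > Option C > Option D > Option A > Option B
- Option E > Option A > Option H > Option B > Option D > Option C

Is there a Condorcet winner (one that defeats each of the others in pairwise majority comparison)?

Yes

Head-to-head results (7 voters total):
Option A vs Option C: Option A wins 4–3.
Option A vs Option E: Option E wins 5–2.
Option A vs Option B: Option A wins 7–0.
Option A vs Option H: Option A wins 4–3.
Option A vs Option D: Option A wins 4–3.
Option C vs Option E: Option E wins 6–1.
Option C vs Option B: Option C wins 4–3.
Option C vs Option H: Option H wins 6–1.
Option C vs Option D: Option D wins 4–3.
Option E vs Option B: Option E wins 7–0.
Option E vs Option H: Option E wins 4–3.
Option E vs Option D: Option E wins 4–3.
Option B vs Option H: Option H wins 5–2.
Option B vs Option D: Option D wins 4–3.
Option H vs Option D: Option H wins 5–2.
Option E beats each rival — Option A (5–2), Option C (6–1), Option B (7–0), Option H (4–3), Option D (4–3) — so Option E is the Condorcet winner.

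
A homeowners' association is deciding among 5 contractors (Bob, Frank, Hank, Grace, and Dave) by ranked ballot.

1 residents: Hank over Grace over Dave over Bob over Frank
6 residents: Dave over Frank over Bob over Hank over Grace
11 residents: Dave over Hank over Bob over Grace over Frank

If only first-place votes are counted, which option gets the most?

First-place vote totals:
  Bob: 0
  Frank: 0
  Hank: 1
  Grace: 0
  Dave: 17
Dave has the most first-place votes.

Dave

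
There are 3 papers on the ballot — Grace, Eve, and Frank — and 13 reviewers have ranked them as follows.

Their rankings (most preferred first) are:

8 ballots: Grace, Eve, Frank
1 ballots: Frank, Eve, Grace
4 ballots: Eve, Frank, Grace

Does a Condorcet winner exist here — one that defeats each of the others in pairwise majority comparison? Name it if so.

Head-to-head results (13 voters total):
Grace vs Eve: Grace wins 8–5.
Grace vs Frank: Grace wins 8–5.
Eve vs Frank: Eve wins 12–1.
Grace beats each rival — Eve (8–5), Frank (8–5) — so Grace is the Condorcet winner.

Grace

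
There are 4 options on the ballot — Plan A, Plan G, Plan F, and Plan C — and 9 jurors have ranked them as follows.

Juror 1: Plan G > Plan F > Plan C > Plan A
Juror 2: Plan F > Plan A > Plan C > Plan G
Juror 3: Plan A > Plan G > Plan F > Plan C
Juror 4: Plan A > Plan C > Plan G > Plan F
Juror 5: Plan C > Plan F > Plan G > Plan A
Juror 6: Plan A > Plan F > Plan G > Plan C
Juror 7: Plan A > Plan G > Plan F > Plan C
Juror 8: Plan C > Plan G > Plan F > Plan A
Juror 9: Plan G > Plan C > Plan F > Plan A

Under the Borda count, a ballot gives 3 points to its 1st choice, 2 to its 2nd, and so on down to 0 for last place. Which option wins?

Plan G

Borda scores:
  Plan A: 0 + 2 + 3 + 3 + 0 + 3 + 3 + 0 + 0 = 14
  Plan G: 3 + 0 + 2 + 1 + 1 + 1 + 2 + 2 + 3 = 15
  Plan F: 2 + 3 + 1 + 0 + 2 + 2 + 1 + 1 + 1 = 13
  Plan C: 1 + 1 + 0 + 2 + 3 + 0 + 0 + 3 + 2 = 12
Plan G has the highest total.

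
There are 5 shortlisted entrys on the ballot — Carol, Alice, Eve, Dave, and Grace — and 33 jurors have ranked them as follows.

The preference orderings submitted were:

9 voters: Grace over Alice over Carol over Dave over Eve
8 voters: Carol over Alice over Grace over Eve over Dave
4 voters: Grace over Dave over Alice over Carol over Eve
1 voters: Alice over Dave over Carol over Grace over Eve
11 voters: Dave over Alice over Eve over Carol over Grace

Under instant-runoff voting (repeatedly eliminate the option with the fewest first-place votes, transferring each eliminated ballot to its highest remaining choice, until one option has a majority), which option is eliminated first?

Round 1: Grace 13, Dave 11, Carol 8, Alice 1, Eve 0. Eve has the fewest and is eliminated.
Round 2: Grace 13, Dave 11, Carol 8, Alice 1. Alice has the fewest and is eliminated.
Round 3: Grace 13, Dave 12, Carol 8. Carol has the fewest and is eliminated.
Round 4: Grace 21, Dave 12. Grace has a majority.

Eve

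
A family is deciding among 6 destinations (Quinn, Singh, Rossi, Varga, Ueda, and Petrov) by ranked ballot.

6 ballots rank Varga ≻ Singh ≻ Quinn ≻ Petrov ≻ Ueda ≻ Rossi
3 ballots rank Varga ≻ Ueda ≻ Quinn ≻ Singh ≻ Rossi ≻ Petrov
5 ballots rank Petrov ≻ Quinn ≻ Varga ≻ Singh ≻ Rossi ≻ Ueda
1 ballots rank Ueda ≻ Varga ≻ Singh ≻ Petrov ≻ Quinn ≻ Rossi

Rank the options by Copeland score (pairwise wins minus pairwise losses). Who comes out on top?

Pairwise results:
  Quinn vs Singh: Quinn wins 8–7.
  Quinn vs Rossi: Quinn wins 15–0.
  Quinn vs Varga: Varga wins 10–5.
  Quinn vs Ueda: Quinn wins 11–4.
  Quinn vs Petrov: Quinn wins 9–6.
  Singh vs Rossi: Singh wins 15–0.
  Singh vs Varga: Varga wins 15–0.
  Singh vs Ueda: Singh wins 11–4.
  Singh vs Petrov: Singh wins 10–5.
  Rossi vs Varga: Varga wins 15–0.
  Rossi vs Ueda: Ueda wins 10–5.
  Rossi vs Petrov: Petrov wins 12–3.
  Varga vs Ueda: Varga wins 14–1.
  Varga vs Petrov: Varga wins 10–5.
  Ueda vs Petrov: Petrov wins 11–4.
Copeland scores (wins − losses):
  Quinn: 4 − 1 = 3
  Singh: 3 − 2 = 1
  Rossi: 0 − 5 = -5
  Varga: 5 − 0 = 5
  Ueda: 1 − 4 = -3
  Petrov: 2 − 3 = -1
Varga has the best Copeland score.

Varga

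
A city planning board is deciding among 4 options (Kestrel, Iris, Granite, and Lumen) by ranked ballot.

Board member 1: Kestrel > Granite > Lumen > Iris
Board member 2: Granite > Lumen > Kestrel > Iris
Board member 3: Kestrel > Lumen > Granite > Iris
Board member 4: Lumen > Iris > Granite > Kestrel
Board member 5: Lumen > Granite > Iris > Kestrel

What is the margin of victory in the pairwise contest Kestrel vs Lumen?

1

Ballots ranking Kestrel above Lumen: 2.
Ballots ranking Lumen above Kestrel: 3.
Lumen wins 3–2, a margin of 1.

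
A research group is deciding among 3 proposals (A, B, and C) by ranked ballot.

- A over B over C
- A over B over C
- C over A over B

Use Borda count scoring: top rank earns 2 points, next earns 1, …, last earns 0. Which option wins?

A

Borda scores:
  A: 2 + 2 + 1 = 5
  B: 1 + 1 + 0 = 2
  C: 0 + 0 + 2 = 2
A has the highest total.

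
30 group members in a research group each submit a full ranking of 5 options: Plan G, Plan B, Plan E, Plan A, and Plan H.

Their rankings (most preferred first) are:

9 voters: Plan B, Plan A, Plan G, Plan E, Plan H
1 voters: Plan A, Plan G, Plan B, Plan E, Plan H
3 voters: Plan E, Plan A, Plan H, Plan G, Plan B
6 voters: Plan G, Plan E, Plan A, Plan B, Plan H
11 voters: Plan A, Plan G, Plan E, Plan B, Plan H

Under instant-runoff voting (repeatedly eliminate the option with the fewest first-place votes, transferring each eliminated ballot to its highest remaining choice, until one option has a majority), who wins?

Plan A

Round 1: Plan A 12, Plan B 9, Plan G 6, Plan E 3, Plan H 0. Plan H has the fewest and is eliminated.
Round 2: Plan A 12, Plan B 9, Plan G 6, Plan E 3. Plan E has the fewest and is eliminated.
Round 3: Plan A 15, Plan B 9, Plan G 6. Plan G has the fewest and is eliminated.
Round 4: Plan A 21, Plan B 9. Plan A has a majority.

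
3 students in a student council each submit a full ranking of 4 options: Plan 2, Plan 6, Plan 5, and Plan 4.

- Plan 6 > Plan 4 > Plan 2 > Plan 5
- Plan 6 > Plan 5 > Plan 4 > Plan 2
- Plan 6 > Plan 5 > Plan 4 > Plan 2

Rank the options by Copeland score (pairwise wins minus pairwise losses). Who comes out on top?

Plan 6

Pairwise results:
  Plan 2 vs Plan 6: Plan 6 wins 3–0.
  Plan 2 vs Plan 5: Plan 5 wins 2–1.
  Plan 2 vs Plan 4: Plan 4 wins 3–0.
  Plan 6 vs Plan 5: Plan 6 wins 3–0.
  Plan 6 vs Plan 4: Plan 6 wins 3–0.
  Plan 5 vs Plan 4: Plan 5 wins 2–1.
Copeland scores (wins − losses):
  Plan 2: 0 − 3 = -3
  Plan 6: 3 − 0 = 3
  Plan 5: 2 − 1 = 1
  Plan 4: 1 − 2 = -1
Plan 6 has the best Copeland score.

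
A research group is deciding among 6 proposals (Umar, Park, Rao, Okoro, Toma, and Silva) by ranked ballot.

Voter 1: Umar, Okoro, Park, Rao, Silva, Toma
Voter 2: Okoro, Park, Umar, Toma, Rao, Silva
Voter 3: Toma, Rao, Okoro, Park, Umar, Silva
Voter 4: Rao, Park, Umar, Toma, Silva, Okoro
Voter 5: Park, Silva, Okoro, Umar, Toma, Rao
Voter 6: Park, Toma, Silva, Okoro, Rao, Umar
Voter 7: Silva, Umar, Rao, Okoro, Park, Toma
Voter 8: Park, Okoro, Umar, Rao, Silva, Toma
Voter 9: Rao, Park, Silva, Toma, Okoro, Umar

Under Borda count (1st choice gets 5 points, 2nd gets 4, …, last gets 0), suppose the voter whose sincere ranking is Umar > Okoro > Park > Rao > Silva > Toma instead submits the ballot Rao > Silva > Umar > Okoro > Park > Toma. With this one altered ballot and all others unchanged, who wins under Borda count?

Park

Borda totals with the altered ballot: Umar 19, Park 31, Rao 26, Okoro 22, Toma 16, Silva 21.
The winner is unchanged: still Park.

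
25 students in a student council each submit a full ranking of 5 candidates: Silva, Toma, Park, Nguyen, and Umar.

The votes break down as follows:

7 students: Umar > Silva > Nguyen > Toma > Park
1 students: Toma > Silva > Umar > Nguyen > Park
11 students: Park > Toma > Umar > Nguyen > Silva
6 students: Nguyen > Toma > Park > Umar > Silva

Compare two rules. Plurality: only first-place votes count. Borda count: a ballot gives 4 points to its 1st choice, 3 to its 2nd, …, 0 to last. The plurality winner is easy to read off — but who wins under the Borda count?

Toma

Plurality first-place counts: Silva 0, Toma 1, Park 11, Nguyen 6, Umar 7 → Park.
Borda totals: Silva 24, Toma 62, Park 56, Nguyen 50, Umar 58 → Toma.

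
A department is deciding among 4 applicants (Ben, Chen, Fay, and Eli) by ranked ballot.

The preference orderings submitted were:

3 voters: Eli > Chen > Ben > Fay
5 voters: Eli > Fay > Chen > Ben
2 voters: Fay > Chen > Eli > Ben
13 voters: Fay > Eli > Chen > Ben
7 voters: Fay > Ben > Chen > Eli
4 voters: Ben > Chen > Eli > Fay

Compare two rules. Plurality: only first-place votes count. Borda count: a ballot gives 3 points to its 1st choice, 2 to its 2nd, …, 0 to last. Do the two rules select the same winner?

Yes

Plurality first-place counts: Ben 4, Chen 0, Fay 22, Eli 8 → Fay.
Borda totals: Ben 29, Chen 43, Fay 76, Eli 56 → Fay.
The two rules agree on Fay.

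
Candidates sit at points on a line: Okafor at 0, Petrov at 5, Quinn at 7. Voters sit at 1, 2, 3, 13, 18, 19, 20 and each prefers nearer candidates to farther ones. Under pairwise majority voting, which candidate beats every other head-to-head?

Quinn

With single-peaked preferences on a line, the Condorcet winner is the candidate closest to the median voter.
The median voter (position 13) is closest to Quinn at 7.
Check: Quinn vs Petrov — voters closer to Quinn: 4 of 7.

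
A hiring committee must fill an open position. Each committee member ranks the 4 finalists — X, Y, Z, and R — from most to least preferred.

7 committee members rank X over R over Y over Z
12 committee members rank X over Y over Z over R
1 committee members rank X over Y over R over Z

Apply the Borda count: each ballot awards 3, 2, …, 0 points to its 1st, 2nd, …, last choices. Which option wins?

Borda scores:
  X: 7·3 + 12·3 + 3 = 60
  Y: 7·1 + 12·2 + 2 = 33
  Z: 7·0 + 12·1 + 0 = 12
  R: 7·2 + 12·0 + 1 = 15
X has the highest total.

X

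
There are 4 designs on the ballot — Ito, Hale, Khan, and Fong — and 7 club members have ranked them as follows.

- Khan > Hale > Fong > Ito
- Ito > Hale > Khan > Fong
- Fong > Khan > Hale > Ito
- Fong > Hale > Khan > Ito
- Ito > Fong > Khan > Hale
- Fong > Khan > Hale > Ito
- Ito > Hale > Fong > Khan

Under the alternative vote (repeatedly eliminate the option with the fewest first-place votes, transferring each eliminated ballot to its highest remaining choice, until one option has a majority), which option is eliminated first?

Round 1: Ito 3, Fong 3, Khan 1, Hale 0. Hale has the fewest and is eliminated.
Round 2: Ito 3, Fong 3, Khan 1. Khan has the fewest and is eliminated.
Round 3: Fong 4, Ito 3. Fong has a majority.

Hale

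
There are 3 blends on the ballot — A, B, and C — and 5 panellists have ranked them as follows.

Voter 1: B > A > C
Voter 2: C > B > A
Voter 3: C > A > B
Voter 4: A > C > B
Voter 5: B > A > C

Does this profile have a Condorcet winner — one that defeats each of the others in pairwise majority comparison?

Head-to-head results (5 voters total):
A vs B: B wins 3–2.
A vs C: A wins 3–2.
B vs C: C wins 3–2.
No candidate beats all others: A beats C beats B beats A, a majority cycle.

No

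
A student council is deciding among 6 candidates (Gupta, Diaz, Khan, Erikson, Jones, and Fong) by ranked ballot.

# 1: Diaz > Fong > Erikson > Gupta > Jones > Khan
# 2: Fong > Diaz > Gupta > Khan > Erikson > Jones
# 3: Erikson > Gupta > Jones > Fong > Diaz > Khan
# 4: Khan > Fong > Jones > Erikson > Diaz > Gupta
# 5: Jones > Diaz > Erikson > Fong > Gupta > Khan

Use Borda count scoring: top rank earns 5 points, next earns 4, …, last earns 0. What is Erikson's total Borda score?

Borda scores:
  Gupta: 2 + 3 + 4 + 0 + 1 = 10
  Diaz: 5 + 4 + 1 + 1 + 4 = 15
  Khan: 0 + 2 + 0 + 5 + 0 = 7
  Erikson: 3 + 1 + 5 + 2 + 3 = 14
  Jones: 1 + 0 + 3 + 3 + 5 = 12
  Fong: 4 + 5 + 2 + 4 + 2 = 17

14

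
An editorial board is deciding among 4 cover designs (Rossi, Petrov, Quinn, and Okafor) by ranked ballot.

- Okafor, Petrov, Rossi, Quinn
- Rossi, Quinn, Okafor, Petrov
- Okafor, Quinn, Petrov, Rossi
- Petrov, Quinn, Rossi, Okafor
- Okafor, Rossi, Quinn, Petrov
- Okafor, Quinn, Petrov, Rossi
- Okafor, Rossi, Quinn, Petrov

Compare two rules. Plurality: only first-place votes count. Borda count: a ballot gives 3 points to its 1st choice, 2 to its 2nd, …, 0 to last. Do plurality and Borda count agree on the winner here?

Yes

Plurality first-place counts: Rossi 1, Petrov 1, Quinn 0, Okafor 5 → Okafor.
Borda totals: Rossi 9, Petrov 7, Quinn 10, Okafor 16 → Okafor.
The two rules agree on Okafor.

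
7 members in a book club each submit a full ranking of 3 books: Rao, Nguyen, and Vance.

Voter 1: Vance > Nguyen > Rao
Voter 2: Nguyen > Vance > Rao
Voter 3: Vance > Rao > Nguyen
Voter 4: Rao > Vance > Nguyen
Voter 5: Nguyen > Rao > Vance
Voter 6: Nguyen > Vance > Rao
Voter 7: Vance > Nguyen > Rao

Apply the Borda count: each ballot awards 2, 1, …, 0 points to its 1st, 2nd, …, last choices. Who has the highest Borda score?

Vance

Borda scores:
  Rao: 0 + 0 + 1 + 2 + 1 + 0 + 0 = 4
  Nguyen: 1 + 2 + 0 + 0 + 2 + 2 + 1 = 8
  Vance: 2 + 1 + 2 + 1 + 0 + 1 + 2 = 9
Vance has the highest total.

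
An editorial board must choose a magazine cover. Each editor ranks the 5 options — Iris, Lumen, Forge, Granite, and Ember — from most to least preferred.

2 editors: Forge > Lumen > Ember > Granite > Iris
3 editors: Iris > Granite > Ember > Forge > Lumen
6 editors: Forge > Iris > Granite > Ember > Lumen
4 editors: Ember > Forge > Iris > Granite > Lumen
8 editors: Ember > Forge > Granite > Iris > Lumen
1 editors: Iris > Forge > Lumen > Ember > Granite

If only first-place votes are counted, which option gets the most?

First-place vote totals:
  Iris: 4
  Lumen: 0
  Forge: 8
  Granite: 0
  Ember: 12
Ember has the most first-place votes.

Ember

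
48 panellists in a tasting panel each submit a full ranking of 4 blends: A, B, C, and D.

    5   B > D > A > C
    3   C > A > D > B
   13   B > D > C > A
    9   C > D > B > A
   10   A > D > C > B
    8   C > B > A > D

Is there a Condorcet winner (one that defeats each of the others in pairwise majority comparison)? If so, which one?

No Condorcet winner

Head-to-head results (48 voters total):
A vs B: B wins 35–13.
A vs C: C wins 33–15.
A vs D: D wins 27–21.
B vs C: C wins 30–18.
B vs D: B wins 26–22.
C vs D: D wins 28–20.
No candidate beats all others: B beats D beats C beats B, a majority cycle.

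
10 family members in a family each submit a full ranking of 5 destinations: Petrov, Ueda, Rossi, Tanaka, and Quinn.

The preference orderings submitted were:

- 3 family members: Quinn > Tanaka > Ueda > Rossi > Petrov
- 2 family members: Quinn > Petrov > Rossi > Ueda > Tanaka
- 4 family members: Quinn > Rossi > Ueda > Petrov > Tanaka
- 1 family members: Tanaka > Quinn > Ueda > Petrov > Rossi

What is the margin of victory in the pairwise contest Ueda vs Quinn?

Ballots ranking Ueda above Quinn: 0.
Ballots ranking Quinn above Ueda: 3+2+4+1 = 10.
Quinn wins 10–0, a margin of 10.

10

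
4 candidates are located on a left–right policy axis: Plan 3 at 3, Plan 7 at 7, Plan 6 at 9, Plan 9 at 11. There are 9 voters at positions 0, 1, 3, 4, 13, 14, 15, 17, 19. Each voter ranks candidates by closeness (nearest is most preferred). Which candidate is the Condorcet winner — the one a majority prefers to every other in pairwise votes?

With single-peaked preferences on a line, the Condorcet winner is the candidate closest to the median voter.
The median voter (position 13) is closest to Plan 9 at 11.
Check: Plan 9 vs Plan 7 — voters closer to Plan 9: 5 of 9.

Plan 9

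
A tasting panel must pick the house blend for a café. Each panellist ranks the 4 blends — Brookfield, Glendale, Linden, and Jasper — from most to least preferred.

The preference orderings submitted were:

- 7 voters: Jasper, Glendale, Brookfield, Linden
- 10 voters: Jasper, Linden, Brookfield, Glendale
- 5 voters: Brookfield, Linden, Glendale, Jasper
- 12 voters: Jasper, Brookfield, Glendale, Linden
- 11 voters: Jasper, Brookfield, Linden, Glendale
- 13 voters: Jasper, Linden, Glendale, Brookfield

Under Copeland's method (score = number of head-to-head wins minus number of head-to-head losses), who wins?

Pairwise results:
  Brookfield vs Glendale: Brookfield wins 38–20.
  Brookfield vs Linden: Brookfield wins 35–23.
  Brookfield vs Jasper: Jasper wins 53–5.
  Glendale vs Linden: Linden wins 39–19.
  Glendale vs Jasper: Jasper wins 53–5.
  Linden vs Jasper: Jasper wins 53–5.
Copeland scores (wins − losses):
  Brookfield: 2 − 1 = 1
  Glendale: 0 − 3 = -3
  Linden: 1 − 2 = -1
  Jasper: 3 − 0 = 3
Jasper has the best Copeland score.

Jasper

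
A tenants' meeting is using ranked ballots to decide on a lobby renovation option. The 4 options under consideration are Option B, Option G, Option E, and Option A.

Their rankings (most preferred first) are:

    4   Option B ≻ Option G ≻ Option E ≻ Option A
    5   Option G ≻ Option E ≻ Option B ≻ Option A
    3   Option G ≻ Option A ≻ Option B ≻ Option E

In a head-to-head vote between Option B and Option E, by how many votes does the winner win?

2

Ballots ranking Option B above Option E: 4+3 = 7.
Ballots ranking Option E above Option B: 5.
Option B wins 7–5, a margin of 2.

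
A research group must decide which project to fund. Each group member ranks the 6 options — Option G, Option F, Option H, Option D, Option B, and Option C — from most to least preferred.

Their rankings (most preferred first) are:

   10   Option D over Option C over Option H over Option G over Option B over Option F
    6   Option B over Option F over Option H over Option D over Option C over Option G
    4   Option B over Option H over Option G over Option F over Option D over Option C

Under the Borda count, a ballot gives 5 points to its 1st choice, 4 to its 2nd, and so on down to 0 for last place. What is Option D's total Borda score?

66

Borda scores:
  Option G: 10·2 + 6·0 + 4·3 = 32
  Option F: 10·0 + 6·4 + 4·2 = 32
  Option H: 10·3 + 6·3 + 4·4 = 64
  Option D: 10·5 + 6·2 + 4·1 = 66
  Option B: 10·1 + 6·5 + 4·5 = 60
  Option C: 10·4 + 6·1 + 4·0 = 46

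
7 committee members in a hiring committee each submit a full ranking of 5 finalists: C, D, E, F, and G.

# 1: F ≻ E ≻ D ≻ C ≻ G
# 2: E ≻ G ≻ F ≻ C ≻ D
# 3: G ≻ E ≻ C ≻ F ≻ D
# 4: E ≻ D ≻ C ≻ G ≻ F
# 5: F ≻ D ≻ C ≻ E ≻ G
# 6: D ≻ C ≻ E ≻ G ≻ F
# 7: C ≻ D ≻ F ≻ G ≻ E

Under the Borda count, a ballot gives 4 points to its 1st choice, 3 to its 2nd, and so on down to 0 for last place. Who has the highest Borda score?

E

Borda scores:
  C: 1 + 1 + 2 + 2 + 2 + 3 + 4 = 15
  D: 2 + 0 + 0 + 3 + 3 + 4 + 3 = 15
  E: 3 + 4 + 3 + 4 + 1 + 2 + 0 = 17
  F: 4 + 2 + 1 + 0 + 4 + 0 + 2 = 13
  G: 0 + 3 + 4 + 1 + 0 + 1 + 1 = 10
E has the highest total.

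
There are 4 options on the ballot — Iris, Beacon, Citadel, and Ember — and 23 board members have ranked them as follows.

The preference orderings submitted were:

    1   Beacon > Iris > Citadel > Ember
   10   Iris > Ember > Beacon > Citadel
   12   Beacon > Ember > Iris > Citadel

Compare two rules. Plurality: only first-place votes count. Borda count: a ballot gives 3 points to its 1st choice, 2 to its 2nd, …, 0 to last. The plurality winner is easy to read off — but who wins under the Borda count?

Plurality first-place counts: Iris 10, Beacon 13, Citadel 0, Ember 0 → Beacon.
Borda totals: Iris 44, Beacon 49, Citadel 1, Ember 44 → Beacon.

Beacon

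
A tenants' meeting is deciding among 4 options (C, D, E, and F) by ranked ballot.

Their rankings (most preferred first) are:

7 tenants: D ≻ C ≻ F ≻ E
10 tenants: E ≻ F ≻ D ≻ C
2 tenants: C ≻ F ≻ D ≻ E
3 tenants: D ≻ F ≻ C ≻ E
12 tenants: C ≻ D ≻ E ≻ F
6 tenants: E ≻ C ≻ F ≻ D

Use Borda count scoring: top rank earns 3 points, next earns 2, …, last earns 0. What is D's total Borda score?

Borda scores:
  C: 7·2 + 10·0 + 2·3 + 3·1 + 12·3 + 6·2 = 71
  D: 7·3 + 10·1 + 2·1 + 3·3 + 12·2 + 6·0 = 66
  E: 7·0 + 10·3 + 2·0 + 3·0 + 12·1 + 6·3 = 60
  F: 7·1 + 10·2 + 2·2 + 3·2 + 12·0 + 6·1 = 43

66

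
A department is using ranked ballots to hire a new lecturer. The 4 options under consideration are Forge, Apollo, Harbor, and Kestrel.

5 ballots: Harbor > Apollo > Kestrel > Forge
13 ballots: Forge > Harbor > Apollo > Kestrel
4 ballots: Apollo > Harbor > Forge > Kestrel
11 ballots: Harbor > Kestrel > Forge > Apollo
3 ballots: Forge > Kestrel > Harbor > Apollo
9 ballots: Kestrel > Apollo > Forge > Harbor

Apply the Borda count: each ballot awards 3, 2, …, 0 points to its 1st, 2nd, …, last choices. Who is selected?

Borda scores:
  Forge: 5·0 + 13·3 + 4·1 + 11·1 + 3·3 + 9·1 = 72
  Apollo: 5·2 + 13·1 + 4·3 + 11·0 + 3·0 + 9·2 = 53
  Harbor: 5·3 + 13·2 + 4·2 + 11·3 + 3·1 + 9·0 = 85
  Kestrel: 5·1 + 13·0 + 4·0 + 11·2 + 3·2 + 9·3 = 60
Harbor has the highest total.

Harbor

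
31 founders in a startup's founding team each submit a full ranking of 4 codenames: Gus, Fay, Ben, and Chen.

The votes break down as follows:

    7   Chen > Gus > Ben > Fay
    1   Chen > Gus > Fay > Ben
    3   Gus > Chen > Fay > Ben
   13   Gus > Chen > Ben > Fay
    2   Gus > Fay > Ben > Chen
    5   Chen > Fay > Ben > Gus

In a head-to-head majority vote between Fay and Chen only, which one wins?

Ballots ranking Fay above Chen: 2.
Ballots ranking Chen above Fay: 7+1+3+13+5 = 29.
Chen wins the head-to-head, 29–2.

Chen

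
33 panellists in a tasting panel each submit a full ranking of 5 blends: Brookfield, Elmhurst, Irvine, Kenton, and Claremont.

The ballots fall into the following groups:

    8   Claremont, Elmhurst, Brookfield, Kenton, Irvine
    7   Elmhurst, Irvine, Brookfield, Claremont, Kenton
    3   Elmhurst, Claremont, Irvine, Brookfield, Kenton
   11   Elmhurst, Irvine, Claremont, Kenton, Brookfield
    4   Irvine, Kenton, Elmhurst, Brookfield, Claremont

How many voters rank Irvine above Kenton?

25

Ballots ranking Irvine above Kenton: 7+3+11+4 = 25.
Ballots ranking Kenton above Irvine: 8.
So 25 of 33 voters prefer Irvine to Kenton.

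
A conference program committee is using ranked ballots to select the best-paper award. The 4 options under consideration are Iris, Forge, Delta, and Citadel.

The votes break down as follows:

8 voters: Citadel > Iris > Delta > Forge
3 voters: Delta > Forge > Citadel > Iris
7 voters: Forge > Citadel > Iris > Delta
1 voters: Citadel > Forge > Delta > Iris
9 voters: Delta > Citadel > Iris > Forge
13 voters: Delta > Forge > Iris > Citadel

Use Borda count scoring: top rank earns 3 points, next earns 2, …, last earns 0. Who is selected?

Borda scores:
  Iris: 8·2 + 3·0 + 7·1 + 0 + 9·1 + 13·1 = 45
  Forge: 8·0 + 3·2 + 7·3 + 2 + 9·0 + 13·2 = 55
  Delta: 8·1 + 3·3 + 7·0 + 1 + 9·3 + 13·3 = 84
  Citadel: 8·3 + 3·1 + 7·2 + 3 + 9·2 + 13·0 = 62
Delta has the highest total.

Delta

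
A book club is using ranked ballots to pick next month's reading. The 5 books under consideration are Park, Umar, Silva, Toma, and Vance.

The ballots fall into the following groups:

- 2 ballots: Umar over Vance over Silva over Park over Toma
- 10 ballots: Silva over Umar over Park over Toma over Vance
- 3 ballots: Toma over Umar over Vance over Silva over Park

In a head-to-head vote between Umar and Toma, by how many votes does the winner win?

9

Ballots ranking Umar above Toma: 2+10 = 12.
Ballots ranking Toma above Umar: 3.
Umar wins 12–3, a margin of 9.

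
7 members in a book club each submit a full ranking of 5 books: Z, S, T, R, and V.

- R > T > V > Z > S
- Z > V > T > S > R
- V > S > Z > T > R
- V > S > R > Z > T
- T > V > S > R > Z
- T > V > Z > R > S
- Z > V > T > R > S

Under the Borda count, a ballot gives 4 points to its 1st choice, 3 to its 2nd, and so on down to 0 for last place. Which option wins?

V

Borda scores:
  Z: 1 + 4 + 2 + 1 + 0 + 2 + 4 = 14
  S: 0 + 1 + 3 + 3 + 2 + 0 + 0 = 9
  T: 3 + 2 + 1 + 0 + 4 + 4 + 2 = 16
  R: 4 + 0 + 0 + 2 + 1 + 1 + 1 = 9
  V: 2 + 3 + 4 + 4 + 3 + 3 + 3 = 22
V has the highest total.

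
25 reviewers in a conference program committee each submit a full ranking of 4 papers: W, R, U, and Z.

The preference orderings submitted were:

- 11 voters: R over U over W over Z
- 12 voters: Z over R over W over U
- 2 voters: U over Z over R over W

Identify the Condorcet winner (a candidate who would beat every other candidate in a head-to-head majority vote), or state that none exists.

There is no Condorcet winner

Head-to-head results (25 voters total):
W vs R: R wins 25–0.
W vs U: U wins 13–12.
W vs Z: Z wins 14–11.
R vs U: R wins 23–2.
R vs Z: Z wins 14–11.
U vs Z: U wins 13–12.
No candidate beats all others: R beats U beats Z beats R, a majority cycle.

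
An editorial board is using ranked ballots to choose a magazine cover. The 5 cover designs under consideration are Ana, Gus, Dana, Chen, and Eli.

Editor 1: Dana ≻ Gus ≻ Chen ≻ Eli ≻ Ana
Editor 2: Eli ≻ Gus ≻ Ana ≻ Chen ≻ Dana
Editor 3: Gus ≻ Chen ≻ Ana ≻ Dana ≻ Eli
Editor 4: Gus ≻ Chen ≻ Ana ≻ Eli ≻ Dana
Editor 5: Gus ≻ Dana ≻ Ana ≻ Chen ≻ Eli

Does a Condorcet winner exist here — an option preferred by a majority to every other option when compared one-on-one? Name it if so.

Gus

Head-to-head results (5 voters total):
Ana vs Gus: Gus wins 5–0.
Ana vs Dana: Ana wins 3–2.
Ana vs Chen: Chen wins 3–2.
Ana vs Eli: Ana wins 3–2.
Gus vs Dana: Gus wins 4–1.
Gus vs Chen: Gus wins 5–0.
Gus vs Eli: Gus wins 4–1.
Dana vs Chen: Chen wins 3–2.
Dana vs Eli: Dana wins 3–2.
Chen vs Eli: Chen wins 4–1.
Gus beats each rival — Ana (5–0), Dana (4–1), Chen (5–0), Eli (4–1) — so Gus is the Condorcet winner.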